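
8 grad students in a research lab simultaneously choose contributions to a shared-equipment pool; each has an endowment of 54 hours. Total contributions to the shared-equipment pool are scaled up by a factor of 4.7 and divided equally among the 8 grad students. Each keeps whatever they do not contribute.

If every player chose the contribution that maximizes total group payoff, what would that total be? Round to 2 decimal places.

Each contributed unit returns 4.700 to the group as a whole (0.5875 to each of 8 players), which exceeds 1, so the social optimum is full contribution: group total = 4.700 × 432 = 2030.40.

2030.40 hours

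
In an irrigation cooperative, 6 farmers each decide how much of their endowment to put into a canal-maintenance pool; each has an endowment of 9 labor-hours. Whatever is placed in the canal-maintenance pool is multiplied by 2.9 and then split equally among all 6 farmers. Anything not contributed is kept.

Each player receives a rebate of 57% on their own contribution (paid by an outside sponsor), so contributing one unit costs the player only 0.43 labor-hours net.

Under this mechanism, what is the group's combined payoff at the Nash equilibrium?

187.38 labor-hours

Under the mechanism each unit contributed yields (2.9/6) / 0.43 = 1.1240 back to its contributor per unit of net cost, which exceeds 1, making full contribution the dominant choice for everyone.
So the Nash equilibrium is full contribution by all 6; the group earns 6 × (9 × 0.57 + 2.9 × 9) = 187.38.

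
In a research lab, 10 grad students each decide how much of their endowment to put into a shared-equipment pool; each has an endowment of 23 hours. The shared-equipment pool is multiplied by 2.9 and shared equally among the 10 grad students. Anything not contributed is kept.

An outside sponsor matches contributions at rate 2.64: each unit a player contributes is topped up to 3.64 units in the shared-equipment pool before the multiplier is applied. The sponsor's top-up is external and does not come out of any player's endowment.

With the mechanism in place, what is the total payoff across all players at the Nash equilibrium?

2427.88 hours

With the mechanism, a contributed unit returns 2.9 × 3.64 / 10 = 1.0556 per unit of net cost to the contributor — now above 1 — so contributing fully is weakly dominant for every player.
So the Nash equilibrium is full contribution by all 10; the group earns 2.9 × 3.64 × 230 = 2427.88.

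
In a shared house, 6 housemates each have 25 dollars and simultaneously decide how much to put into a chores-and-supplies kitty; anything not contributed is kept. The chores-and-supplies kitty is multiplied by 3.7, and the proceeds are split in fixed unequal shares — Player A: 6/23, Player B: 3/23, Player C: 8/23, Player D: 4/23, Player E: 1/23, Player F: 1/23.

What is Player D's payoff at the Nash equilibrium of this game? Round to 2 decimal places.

Player j's private return per contributed unit is 3.7 × (j's share). Contributing is weakly dominant for j when that share is at least 1/3.7 = 0.2703, and contributing 0 is dominant otherwise.
Only Player C (8/23) clears that bar, contributing 25; the remaining 5 contribute 0. Total contributed: 25.
Player D keeps 25 and receives 3.7 × 25 × 4/23 = 16.09 from the chores-and-supplies kitty, for a payoff of 41.09.

41.09 dollars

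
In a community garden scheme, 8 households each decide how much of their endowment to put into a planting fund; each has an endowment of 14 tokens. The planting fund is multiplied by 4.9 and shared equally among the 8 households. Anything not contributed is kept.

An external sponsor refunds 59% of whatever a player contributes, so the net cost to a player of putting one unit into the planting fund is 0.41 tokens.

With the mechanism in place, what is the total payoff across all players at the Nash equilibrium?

614.88 tokens

The effective private return per unit is now (4.9/8) / 0.41 = 1.4939 > 1, so every player's dominant strategy flips to full contribution.
So the Nash equilibrium is full contribution by all 8; the group earns 8 × (14 × 0.59 + 4.9 × 14) = 614.88.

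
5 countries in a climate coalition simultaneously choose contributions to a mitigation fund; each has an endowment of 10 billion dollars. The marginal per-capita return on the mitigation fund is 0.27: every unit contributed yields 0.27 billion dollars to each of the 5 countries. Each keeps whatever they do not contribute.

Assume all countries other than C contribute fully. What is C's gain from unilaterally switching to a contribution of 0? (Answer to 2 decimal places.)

Switching from a contribution of 10 to 0 lets C keep an extra 10 billion dollars, but lowers the mitigation fund by 10, which costs C their own share of that drop: 0.27 × 10 = 2.70.
Net gain = 10 − 2.70 = 7.30. The private return per contributed unit (0.27) is below 1, so free-riding is indeed the best response regardless of what the others do.

7.30 billion dollars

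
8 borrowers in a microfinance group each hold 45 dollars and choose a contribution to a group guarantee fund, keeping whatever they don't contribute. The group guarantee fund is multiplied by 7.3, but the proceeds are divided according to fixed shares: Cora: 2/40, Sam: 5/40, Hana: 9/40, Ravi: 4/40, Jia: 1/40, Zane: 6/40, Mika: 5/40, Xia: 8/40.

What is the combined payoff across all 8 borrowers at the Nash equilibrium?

1210.50 dollars

Player j's private return per contributed unit is 7.3 × (j's share). Contributing is weakly dominant for j when that share is at least 1/7.3 = 0.1370, and contributing 0 is dominant otherwise.
The shares above 0.1370 belong to Hana, Zane and Xia, contributing 45 each; the remaining 5 contribute 0. Total contributed: 135.
The group guarantee fund pays out 7.3 × 135 = 985.50 in total (split across the unequal shares, but the aggregate is all that matters for the group sum).
The 5 free-riders keep 45 each, adding 225. Group total = 225 + 985.50 = 1210.50.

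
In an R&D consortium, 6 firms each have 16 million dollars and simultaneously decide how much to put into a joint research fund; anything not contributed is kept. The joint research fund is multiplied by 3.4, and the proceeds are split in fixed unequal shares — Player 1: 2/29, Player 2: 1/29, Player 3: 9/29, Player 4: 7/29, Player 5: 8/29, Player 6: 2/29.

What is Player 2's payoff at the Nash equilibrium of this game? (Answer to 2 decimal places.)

17.88 million dollars

For player j, contributing a unit is worthwhile iff 3.4 × (j's share) ≥ 1, i.e. iff j's share is at least 0.2941.
Player 3 alone (share 9/29) is above the threshold, contributing 16; the remaining 5 contribute 0. Total contributed: 16.
Player 2 keeps 16 and receives 3.4 × 16 × 1/29 = 1.88 from the joint research fund, for a payoff of 17.88.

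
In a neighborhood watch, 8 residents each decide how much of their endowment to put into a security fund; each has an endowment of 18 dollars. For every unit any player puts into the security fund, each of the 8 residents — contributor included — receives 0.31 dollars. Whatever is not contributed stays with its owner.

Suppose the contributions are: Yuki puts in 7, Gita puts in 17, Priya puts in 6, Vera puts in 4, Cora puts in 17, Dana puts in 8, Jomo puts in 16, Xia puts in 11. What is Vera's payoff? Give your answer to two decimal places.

Total contributed: 7 + 17 + 6 + 4 + 17 + 8 + 16 + 11 = 86.
Each receives 0.31 × 86 = 26.66 from the security fund.
Vera keeps 18 − 4 = 14, so Vera's payoff is 14 + 26.66 = 40.66.

40.66 dollars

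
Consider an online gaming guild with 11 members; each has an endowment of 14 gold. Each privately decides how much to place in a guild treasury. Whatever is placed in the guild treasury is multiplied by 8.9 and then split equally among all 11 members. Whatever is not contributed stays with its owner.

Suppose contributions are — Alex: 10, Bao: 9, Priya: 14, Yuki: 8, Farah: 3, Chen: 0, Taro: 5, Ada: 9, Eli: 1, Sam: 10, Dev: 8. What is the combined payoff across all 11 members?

Total contributed: 10 + 9 + 14 + 8 + 3 + 0 + 5 + 9 + 1 + 10 + 8 = 77; total kept: 11 × 14 − 77 = 77.
The guild treasury pays out 8.9 × 77 = 685.30 in aggregate.
Group total = 77 + 685.30 = 762.30.

762.30 gold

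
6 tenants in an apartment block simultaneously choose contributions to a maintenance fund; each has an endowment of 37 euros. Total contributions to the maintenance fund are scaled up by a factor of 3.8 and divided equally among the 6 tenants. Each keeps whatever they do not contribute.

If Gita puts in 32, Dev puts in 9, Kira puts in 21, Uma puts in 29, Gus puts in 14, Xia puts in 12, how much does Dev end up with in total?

102.10 euros

Total contributed: 32 + 9 + 21 + 29 + 14 + 12 = 117.
Each receives 3.8 × 117 / 6 = 74.10 from the maintenance fund.
Dev keeps 37 − 9 = 28, so Dev's payoff is 28 + 74.10 = 102.10.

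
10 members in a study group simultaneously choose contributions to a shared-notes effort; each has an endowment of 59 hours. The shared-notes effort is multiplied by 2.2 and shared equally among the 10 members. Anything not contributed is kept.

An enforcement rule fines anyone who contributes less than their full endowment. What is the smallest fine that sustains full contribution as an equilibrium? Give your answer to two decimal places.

46.02 hours

Given the others contribute fully, the best deviation is to contribute 0 (any partial contribution still incurs the fine and gives up units whose private return 0.2200 is below 1).
Deviating from 59 to 0 saves 59 hours but forfeits the deviator's share of the drop in the shared-notes effort: 2.2/10 × 59 = 12.98.
So the deviation gain is 59 − 12.98 = 46.02, and the fine must be at least 46.02 hours to wipe it out.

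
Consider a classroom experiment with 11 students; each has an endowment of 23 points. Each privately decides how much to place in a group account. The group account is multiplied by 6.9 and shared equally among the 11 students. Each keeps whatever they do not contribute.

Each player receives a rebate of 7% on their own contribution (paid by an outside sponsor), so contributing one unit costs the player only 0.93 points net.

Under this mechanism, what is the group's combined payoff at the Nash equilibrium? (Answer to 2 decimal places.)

The effective private return is (6.9/11) / 0.93 = 0.6745, which is still under 1, so the mechanism doesn't change anyone's dominant strategy: zero contribution.
Everyone keeps their endowment and the group total is 11 × 23 = 253.

253.00 points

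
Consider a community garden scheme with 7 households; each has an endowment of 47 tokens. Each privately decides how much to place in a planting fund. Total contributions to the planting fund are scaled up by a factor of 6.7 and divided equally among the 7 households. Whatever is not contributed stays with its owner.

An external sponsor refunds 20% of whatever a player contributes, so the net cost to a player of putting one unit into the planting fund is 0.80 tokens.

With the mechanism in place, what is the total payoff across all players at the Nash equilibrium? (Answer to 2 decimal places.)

With the mechanism, a contributed unit returns (6.7/7) / 0.80 = 1.1964 per unit of net cost to the contributor — now above 1 — so contributing fully is weakly dominant for every player.
So the Nash equilibrium is full contribution by all 7; the group earns 7 × (47 × 0.20 + 6.7 × 47) = 2270.10.

2270.10 tokens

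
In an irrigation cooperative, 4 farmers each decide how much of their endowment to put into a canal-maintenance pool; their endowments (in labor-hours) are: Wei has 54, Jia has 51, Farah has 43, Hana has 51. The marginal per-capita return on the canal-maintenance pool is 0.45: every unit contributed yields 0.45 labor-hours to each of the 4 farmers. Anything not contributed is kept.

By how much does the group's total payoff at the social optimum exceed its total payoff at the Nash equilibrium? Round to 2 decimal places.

The private return per contributed unit is 0.45 < 1 for everyone, so the Nash equilibrium is zero contribution and the group total is Σ E_j = 54 + 51 + 43 + 51 = 199.
Each contributed unit returns 1.800 to the group, so the social optimum is full contribution by everyone: group total = 1.800 × 199 = 358.20.
Efficiency loss = (1.800 − 1) × 199 = 159.20.

159.20 labor-hours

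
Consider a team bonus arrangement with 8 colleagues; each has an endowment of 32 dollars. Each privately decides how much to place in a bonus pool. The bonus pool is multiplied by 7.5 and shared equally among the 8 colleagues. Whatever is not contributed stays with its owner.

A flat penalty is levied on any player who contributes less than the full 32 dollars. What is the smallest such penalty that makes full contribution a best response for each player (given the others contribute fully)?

2.00 dollars

Given the others contribute fully, the best deviation is to contribute 0 (any partial contribution still incurs the fine and gives up units whose private return 0.9375 is below 1).
Deviating from 32 to 0 saves 32 dollars but forfeits the deviator's share of the drop in the bonus pool: 7.5/8 × 32 = 30.00.
So the deviation gain is 32 − 30.00 = 2.00, and the fine must be at least 2.00 dollars to wipe it out.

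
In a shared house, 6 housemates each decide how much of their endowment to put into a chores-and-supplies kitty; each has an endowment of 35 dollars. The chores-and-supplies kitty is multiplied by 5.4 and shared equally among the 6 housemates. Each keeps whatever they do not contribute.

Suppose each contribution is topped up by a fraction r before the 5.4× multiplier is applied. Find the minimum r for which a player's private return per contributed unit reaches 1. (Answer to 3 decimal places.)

With matching at rate r, one contributed unit becomes (1 + r) in the chores-and-supplies kitty and returns 5.4 × (1 + r) / 6 to the contributor.
Setting this equal to 1: 1 + r = 6/5.4 = 1.1111.
So the minimum matching rate is r = 1.1111 − 1 = 0.111.

0.111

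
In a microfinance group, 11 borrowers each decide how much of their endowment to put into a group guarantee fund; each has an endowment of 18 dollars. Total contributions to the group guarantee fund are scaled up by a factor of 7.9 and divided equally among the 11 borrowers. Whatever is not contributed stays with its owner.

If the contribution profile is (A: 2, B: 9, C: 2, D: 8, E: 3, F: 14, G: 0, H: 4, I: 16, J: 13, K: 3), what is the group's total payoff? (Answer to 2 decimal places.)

Total contributed: 2 + 9 + 2 + 8 + 3 + 14 + 0 + 4 + 16 + 13 + 3 = 74; total kept: 11 × 18 − 74 = 124.
The group guarantee fund pays out 7.9 × 74 = 584.60 in aggregate.
Group total = 124 + 584.60 = 708.60.

708.60 dollars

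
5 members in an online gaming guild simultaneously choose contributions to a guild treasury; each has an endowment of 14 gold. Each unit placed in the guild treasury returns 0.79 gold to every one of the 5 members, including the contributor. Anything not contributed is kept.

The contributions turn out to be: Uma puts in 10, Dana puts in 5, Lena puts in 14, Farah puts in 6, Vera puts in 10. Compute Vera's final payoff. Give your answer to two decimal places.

Total contributed: 10 + 5 + 14 + 6 + 10 = 45.
Each receives 0.79 × 45 = 35.55 from the guild treasury.
Vera keeps 14 − 10 = 4, so Vera's payoff is 4 + 35.55 = 39.55.

39.55 gold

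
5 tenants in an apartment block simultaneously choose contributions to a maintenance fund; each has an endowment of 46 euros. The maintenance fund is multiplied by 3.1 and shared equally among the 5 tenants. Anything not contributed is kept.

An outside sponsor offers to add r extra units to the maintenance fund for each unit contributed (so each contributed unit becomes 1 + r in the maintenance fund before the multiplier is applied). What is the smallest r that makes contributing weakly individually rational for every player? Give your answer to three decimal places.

0.613

With matching at rate r, one contributed unit becomes (1 + r) in the maintenance fund and returns 3.1 × (1 + r) / 5 to the contributor.
Setting this equal to 1: 1 + r = 5/3.1 = 1.6129.
So the minimum matching rate is r = 1.6129 − 1 = 0.613.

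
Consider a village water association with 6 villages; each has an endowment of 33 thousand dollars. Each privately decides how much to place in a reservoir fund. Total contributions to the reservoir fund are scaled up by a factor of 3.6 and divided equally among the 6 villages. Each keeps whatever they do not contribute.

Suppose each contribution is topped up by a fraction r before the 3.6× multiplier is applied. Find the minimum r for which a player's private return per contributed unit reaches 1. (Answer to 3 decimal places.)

With matching at rate r, one contributed unit becomes (1 + r) in the reservoir fund and returns 3.6 × (1 + r) / 6 to the contributor.
Setting this equal to 1: 1 + r = 6/3.6 = 1.6667.
So the minimum matching rate is r = 1.6667 − 1 = 0.667.

0.667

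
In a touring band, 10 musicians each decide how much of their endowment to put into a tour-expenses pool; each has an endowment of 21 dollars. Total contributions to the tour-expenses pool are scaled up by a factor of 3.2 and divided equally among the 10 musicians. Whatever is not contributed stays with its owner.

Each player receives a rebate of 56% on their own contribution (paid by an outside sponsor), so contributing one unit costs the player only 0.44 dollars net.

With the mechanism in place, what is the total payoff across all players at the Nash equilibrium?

Even with the mechanism, each unit contributed returns only (3.2/10) / 0.44 = 0.7273 per unit of net cost, so contributing nothing is still dominant.
At the Nash equilibrium no one contributes; group total payoff = 10 × 21 = 210.

210.00 dollars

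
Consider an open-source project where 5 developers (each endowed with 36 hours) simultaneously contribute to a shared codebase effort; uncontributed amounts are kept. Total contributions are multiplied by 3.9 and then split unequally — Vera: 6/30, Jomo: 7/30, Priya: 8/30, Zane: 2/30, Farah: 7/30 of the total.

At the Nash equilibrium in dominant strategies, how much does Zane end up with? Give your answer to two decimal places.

Each unit j contributes comes back to j as 3.9 × (j's share), so j prefers to contribute only if that share exceeds 1/3.9 = 0.2564; otherwise keeping the unit dominates.
Priya alone (share 8/30) is above the threshold, contributing 36; the remaining 4 contribute 0. Total contributed: 36.
Zane keeps 36 and receives 3.9 × 36 × 2/30 = 9.36 from the shared codebase effort, for a payoff of 45.36.

45.36 hours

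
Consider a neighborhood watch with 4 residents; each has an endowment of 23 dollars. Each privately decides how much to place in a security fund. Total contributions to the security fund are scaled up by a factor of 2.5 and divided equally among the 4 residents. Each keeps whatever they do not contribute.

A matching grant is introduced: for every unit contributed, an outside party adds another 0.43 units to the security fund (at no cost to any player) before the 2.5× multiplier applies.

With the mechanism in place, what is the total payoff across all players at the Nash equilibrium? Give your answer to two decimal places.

The effective private return is 2.5 × 1.43 / 4 = 0.8938, which is still under 1, so the mechanism doesn't change anyone's dominant strategy: zero contribution.
Everyone keeps their endowment and the group total is 4 × 23 = 92.

92.00 dollars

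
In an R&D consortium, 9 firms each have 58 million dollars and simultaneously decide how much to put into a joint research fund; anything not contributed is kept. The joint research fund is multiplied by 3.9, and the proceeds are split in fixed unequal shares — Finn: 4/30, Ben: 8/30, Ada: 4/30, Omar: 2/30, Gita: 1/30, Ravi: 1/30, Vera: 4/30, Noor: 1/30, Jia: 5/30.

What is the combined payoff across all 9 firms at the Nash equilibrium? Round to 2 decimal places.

Player j's private return per contributed unit is 3.9 × (j's share). Contributing is weakly dominant for j when that share is at least 1/3.9 = 0.2564, and contributing 0 is dominant otherwise.
Ben alone (share 8/30) is above the threshold, contributing 58; the remaining 8 contribute 0. Total contributed: 58.
The joint research fund pays out 3.9 × 58 = 226.20 in total (split across the unequal shares, but the aggregate is all that matters for the group sum).
The 8 free-riders keep 58 each, adding 464. Group total = 464 + 226.20 = 690.20.

690.20 million dollars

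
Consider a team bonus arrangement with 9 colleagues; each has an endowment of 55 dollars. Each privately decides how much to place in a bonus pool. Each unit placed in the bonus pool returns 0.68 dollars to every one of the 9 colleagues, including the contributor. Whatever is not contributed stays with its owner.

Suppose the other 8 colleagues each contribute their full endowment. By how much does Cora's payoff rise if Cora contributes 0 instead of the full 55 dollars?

Switching from a contribution of 55 to 0 lets Cora keep an extra 55 dollars, but lowers the bonus pool by 55, which costs Cora their own share of that drop: 0.68 × 55 = 37.40.
Net gain = 55 − 37.40 = 17.60. The private return per contributed unit (0.68) is below 1, so free-riding is indeed the best response regardless of what the others do.

17.60 dollars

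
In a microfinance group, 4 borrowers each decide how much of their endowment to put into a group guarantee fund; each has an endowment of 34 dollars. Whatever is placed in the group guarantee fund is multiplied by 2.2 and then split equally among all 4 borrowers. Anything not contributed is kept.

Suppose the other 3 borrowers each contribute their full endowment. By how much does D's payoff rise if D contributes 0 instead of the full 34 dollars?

15.30 dollars

Switching from a contribution of 34 to 0 lets D keep an extra 34 dollars, but lowers the group guarantee fund by 34, which costs D their own share of that drop: 2.2/4 × 34 = 18.70.
Net gain = 34 − 18.70 = 15.30. The private return per contributed unit (0.5500) is below 1, so free-riding is indeed the best response regardless of what the others do.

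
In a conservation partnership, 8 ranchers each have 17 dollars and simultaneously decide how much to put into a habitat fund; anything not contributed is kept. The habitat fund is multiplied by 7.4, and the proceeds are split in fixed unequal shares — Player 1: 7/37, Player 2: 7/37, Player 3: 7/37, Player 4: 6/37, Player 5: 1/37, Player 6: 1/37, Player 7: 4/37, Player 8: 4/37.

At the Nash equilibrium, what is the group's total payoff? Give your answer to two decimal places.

Player j's private return per contributed unit is 7.4 × (j's share). Contributing is weakly dominant for j when that share is at least 1/7.4 = 0.1351, and contributing 0 is dominant otherwise.
Player 1, Player 2, Player 3 and Player 4 are above the threshold, contributing 17 each; the remaining 4 contribute 0. Total contributed: 68.
The habitat fund pays out 7.4 × 68 = 503.20 in total (split across the unequal shares, but the aggregate is all that matters for the group sum).
The 4 free-riders keep 17 each, adding 68. Group total = 68 + 503.20 = 571.20.

571.20 dollars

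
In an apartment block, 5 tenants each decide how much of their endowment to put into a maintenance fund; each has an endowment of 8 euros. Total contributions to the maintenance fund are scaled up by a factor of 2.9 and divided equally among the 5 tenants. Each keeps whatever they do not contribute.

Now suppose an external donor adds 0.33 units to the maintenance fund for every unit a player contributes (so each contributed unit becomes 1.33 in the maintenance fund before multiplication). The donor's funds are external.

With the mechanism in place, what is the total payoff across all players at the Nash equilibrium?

40.00 euros

The effective private return is 2.9 × 1.33 / 5 = 0.7714, which is still under 1, so the mechanism doesn't change anyone's dominant strategy: zero contribution.
At the Nash equilibrium no one contributes; group total payoff = 5 × 8 = 40.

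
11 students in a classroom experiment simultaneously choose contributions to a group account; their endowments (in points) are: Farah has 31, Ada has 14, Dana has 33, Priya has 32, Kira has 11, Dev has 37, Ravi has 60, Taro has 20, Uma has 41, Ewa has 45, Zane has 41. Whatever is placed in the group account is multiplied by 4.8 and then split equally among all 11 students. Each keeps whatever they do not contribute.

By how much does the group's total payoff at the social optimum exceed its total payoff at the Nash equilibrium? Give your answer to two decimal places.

The private return per contributed unit is 4.8/11 = 0.4364 < 1 for every player regardless of endowment, so the Nash equilibrium is zero contribution and the group total is Σ E_j = 31 + 14 + 33 + 32 + 11 + 37 + 60 + 20 + 41 + 45 + 41 = 365.
Each contributed unit returns 4.800 to the group, so the social optimum is full contribution by everyone: group total = 4.800 × 365 = 1752.00.
Efficiency loss = (4.800 − 1) × 365 = 1387.00.

1387.00 points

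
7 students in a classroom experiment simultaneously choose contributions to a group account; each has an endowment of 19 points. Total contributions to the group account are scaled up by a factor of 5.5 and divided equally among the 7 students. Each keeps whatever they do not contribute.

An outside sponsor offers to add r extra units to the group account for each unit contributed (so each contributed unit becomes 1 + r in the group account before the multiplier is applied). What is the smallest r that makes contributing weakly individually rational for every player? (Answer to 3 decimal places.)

With matching at rate r, one contributed unit becomes (1 + r) in the group account and returns 5.5 × (1 + r) / 7 to the contributor.
Setting this equal to 1: 1 + r = 7/5.5 = 1.2727.
So the minimum matching rate is r = 1.2727 − 1 = 0.273.

0.273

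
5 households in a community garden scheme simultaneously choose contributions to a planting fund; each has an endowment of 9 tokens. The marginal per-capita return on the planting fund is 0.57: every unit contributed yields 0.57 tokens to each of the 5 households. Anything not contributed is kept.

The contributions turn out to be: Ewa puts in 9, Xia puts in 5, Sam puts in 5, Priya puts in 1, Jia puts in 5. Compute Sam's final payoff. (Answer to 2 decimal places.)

Total contributed: 9 + 5 + 5 + 1 + 5 = 25.
Each receives 0.57 × 25 = 14.25 from the planting fund.
Sam keeps 9 − 5 = 4, so Sam's payoff is 4 + 14.25 = 18.25.

18.25 tokens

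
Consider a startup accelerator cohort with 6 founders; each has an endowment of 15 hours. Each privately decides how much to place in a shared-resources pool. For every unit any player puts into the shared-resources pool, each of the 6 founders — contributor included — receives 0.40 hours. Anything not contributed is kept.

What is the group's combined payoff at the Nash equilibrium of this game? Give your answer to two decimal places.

The private return per contributed unit is 0.40 < 1, so contributing 0 is dominant for every player. At the Nash equilibrium everyone keeps their 15, and the group total is 6 × 15 = 90.

90.00 hours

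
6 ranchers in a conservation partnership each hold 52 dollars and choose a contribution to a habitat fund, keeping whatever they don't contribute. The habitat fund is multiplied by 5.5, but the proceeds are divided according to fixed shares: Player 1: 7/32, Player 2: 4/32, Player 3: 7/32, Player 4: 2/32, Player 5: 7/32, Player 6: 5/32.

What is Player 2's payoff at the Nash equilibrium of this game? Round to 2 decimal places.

159.25 dollars

A player with share s gets back 5.5·s per unit contributed, so full contribution is dominant for anyone with s > 1/5.5 = 0.1818 and zero contribution is dominant for anyone below.
Player 1, Player 3 and Player 5 are above the threshold, contributing 52 each; the remaining 3 contribute 0. Total contributed: 156.
Player 2 keeps 52 and receives 5.5 × 156 × 4/32 = 107.25 from the habitat fund, for a payoff of 159.25.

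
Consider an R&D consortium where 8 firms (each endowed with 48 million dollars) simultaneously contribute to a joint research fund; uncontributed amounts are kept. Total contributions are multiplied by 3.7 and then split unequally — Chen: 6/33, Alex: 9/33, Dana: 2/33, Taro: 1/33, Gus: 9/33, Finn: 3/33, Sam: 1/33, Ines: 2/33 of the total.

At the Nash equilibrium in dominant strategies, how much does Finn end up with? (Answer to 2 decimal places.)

A player with share s gets back 3.7·s per unit contributed, so full contribution is dominant for anyone with s > 1/3.7 = 0.2703 and zero contribution is dominant for anyone below.
Alex and Gus are above the threshold, contributing 48 each; the remaining 6 contribute 0. Total contributed: 96.
Finn keeps 48 and receives 3.7 × 96 × 3/33 = 32.29 from the joint research fund, for a payoff of 80.29.

80.29 million dollars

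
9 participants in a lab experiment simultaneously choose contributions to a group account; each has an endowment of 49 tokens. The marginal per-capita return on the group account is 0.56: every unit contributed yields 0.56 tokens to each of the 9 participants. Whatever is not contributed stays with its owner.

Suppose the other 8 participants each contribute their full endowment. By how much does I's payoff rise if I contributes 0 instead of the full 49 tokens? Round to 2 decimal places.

Switching from a contribution of 49 to 0 lets I keep an extra 49 tokens, but lowers the group account by 49, which costs I their own share of that drop: 0.56 × 49 = 27.44.
Net gain = 49 − 27.44 = 21.56. The private return per contributed unit (0.56) is below 1, so free-riding is indeed the best response regardless of what the others do.

21.56 tokens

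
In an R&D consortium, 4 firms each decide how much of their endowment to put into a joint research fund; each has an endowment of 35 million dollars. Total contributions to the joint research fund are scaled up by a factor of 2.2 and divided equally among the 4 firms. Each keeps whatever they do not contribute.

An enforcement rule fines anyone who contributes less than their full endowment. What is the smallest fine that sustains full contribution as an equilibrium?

15.75 million dollars

Given the others contribute fully, the best deviation is to contribute 0 (any partial contribution still incurs the fine and gives up units whose private return 0.5500 is below 1).
Deviating from 35 to 0 saves 35 million dollars but forfeits the deviator's share of the drop in the joint research fund: 2.2/4 × 35 = 19.25.
So the deviation gain is 35 − 19.25 = 15.75, and the fine must be at least 15.75 million dollars to wipe it out.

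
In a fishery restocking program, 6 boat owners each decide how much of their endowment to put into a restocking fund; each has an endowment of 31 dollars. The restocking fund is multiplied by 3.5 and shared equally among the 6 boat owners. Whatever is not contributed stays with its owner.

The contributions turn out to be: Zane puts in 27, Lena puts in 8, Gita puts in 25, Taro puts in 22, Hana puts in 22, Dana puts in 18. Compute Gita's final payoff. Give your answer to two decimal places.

77.17 dollars

Total contributed: 27 + 8 + 25 + 22 + 22 + 18 = 122.
Each receives 3.5 × 122 / 6 = 71.17 from the restocking fund.
Gita keeps 31 − 25 = 6, so Gita's payoff is 6 + 71.17 = 77.17.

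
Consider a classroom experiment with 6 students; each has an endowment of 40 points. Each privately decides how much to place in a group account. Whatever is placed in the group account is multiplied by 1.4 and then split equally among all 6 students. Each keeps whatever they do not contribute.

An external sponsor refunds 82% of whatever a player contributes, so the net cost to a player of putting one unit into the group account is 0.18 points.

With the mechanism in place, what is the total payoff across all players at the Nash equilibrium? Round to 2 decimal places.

532.80 points

Under the mechanism each unit contributed yields (1.4/6) / 0.18 = 1.2963 back to its contributor per unit of net cost, which exceeds 1, making full contribution the dominant choice for everyone.
So the Nash equilibrium is full contribution by all 6; the group earns 6 × (40 × 0.82 + 1.4 × 40) = 532.80.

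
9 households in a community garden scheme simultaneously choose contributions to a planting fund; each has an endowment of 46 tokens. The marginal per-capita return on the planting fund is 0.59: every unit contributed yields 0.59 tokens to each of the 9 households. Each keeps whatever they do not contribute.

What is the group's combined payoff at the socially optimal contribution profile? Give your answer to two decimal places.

Each contributed unit returns 5.310 to the group as a whole (0.59 to each of 9 players), which exceeds 1, so the social optimum is full contribution: group total = 5.310 × 414 = 2198.34.

2198.34 tokens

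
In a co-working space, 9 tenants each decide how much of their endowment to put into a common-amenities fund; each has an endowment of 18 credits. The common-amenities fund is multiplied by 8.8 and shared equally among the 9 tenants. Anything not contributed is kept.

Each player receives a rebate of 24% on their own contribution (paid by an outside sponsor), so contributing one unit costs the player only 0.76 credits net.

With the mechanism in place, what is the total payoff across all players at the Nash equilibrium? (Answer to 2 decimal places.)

1464.48 credits

Under the mechanism each unit contributed yields (8.8/9) / 0.76 = 1.2865 back to its contributor per unit of net cost, which exceeds 1, making full contribution the dominant choice for everyone.
So the Nash equilibrium is full contribution by all 9; the group earns 9 × (18 × 0.24 + 8.8 × 18) = 1464.48.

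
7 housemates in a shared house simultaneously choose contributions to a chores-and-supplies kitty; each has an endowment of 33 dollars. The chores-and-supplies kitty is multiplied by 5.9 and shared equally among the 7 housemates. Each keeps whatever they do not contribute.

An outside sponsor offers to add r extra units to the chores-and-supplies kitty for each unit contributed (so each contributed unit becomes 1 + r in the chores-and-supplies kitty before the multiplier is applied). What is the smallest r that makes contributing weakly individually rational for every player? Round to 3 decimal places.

With matching at rate r, one contributed unit becomes (1 + r) in the chores-and-supplies kitty and returns 5.9 × (1 + r) / 7 to the contributor.
Setting this equal to 1: 1 + r = 7/5.9 = 1.1864.
So the minimum matching rate is r = 1.1864 − 1 = 0.186.

0.186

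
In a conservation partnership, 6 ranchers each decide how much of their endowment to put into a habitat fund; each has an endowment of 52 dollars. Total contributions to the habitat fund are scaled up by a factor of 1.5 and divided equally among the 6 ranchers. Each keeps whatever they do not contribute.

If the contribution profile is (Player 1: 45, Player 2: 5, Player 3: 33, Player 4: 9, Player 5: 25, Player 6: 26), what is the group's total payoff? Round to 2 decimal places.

383.50 dollars

Total contributed: 45 + 5 + 33 + 9 + 25 + 26 = 143; total kept: 6 × 52 − 143 = 169.
The habitat fund pays out 1.5 × 143 = 214.50 in aggregate.
Group total = 169 + 214.50 = 383.50.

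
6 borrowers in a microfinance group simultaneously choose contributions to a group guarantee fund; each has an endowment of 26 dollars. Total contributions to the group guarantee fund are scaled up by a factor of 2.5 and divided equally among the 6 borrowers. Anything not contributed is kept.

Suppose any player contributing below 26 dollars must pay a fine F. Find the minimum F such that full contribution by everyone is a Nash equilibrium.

Given the others contribute fully, the best deviation is to contribute 0 (any partial contribution still incurs the fine and gives up units whose private return 0.4167 is below 1).
Deviating from 26 to 0 saves 26 dollars but forfeits the deviator's share of the drop in the group guarantee fund: 2.5/6 × 26 = 10.83.
So the deviation gain is 26 − 10.83 = 15.17, and the fine must be at least 15.17 dollars to wipe it out.

15.17 dollars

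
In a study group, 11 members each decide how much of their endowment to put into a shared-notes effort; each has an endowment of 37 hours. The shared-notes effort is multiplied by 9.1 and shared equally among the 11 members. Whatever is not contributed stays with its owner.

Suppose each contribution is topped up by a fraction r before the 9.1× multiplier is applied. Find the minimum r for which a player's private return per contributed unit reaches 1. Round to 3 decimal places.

With matching at rate r, one contributed unit becomes (1 + r) in the shared-notes effort and returns 9.1 × (1 + r) / 11 to the contributor.
Setting this equal to 1: 1 + r = 11/9.1 = 1.2088.
So the minimum matching rate is r = 1.2088 − 1 = 0.209.

0.209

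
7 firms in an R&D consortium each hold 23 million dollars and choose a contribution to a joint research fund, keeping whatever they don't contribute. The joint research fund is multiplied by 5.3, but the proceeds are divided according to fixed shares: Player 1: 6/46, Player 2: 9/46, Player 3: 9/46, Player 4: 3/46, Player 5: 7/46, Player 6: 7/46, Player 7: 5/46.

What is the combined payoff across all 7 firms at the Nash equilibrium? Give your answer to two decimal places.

358.80 million dollars

Each unit j contributes comes back to j as 5.3 × (j's share), so j prefers to contribute only if that share exceeds 1/5.3 = 0.1887; otherwise keeping the unit dominates.
The shares above 0.1887 belong to Player 2 and Player 3, contributing 23 each; the remaining 5 contribute 0. Total contributed: 46.
The joint research fund pays out 5.3 × 46 = 243.80 in total (split across the unequal shares, but the aggregate is all that matters for the group sum).
The 5 free-riders keep 23 each, adding 115. Group total = 115 + 243.80 = 358.80.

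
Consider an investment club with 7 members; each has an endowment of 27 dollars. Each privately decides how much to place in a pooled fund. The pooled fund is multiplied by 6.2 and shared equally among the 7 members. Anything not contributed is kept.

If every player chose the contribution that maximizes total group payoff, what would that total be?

1171.80 dollars

Each contributed unit returns 6.200 to the group as a whole (0.8857 to each of 7 players), which exceeds 1, so the social optimum is full contribution: group total = 6.200 × 189 = 1171.80.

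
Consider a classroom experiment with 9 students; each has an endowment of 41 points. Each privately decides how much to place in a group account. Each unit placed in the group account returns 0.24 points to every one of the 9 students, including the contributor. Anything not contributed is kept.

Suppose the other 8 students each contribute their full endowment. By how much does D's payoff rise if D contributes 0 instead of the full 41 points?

Switching from a contribution of 41 to 0 lets D keep an extra 41 points, but lowers the group account by 41, which costs D their own share of that drop: 0.24 × 41 = 9.84.
Net gain = 41 − 9.84 = 31.16. The private return per contributed unit (0.24) is below 1, so free-riding is indeed the best response regardless of what the others do.

31.16 points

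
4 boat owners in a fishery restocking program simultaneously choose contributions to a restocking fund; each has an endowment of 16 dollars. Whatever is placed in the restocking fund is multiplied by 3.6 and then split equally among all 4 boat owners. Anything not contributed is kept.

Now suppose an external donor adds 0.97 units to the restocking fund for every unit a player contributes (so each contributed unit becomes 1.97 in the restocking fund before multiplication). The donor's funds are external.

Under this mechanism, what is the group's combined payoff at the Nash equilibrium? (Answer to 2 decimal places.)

With the mechanism, a contributed unit returns 3.6 × 1.97 / 4 = 1.7730 per unit of net cost to the contributor — now above 1 — so contributing fully is weakly dominant for every player.
So the Nash equilibrium is full contribution by all 4; the group earns 3.6 × 1.97 × 64 = 453.89.

453.89 dollars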